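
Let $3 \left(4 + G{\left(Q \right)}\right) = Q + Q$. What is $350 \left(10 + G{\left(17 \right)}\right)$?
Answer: $\frac{18200}{3} \approx 6066.7$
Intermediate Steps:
$G{\left(Q \right)} = -4 + \frac{2 Q}{3}$ ($G{\left(Q \right)} = -4 + \frac{Q + Q}{3} = -4 + \frac{2 Q}{3}$)
$350 \left(10 + G{\left(17 \right)}\right) = 350 \left(10 + \left(-4 + \frac{2}{3} \cdot 17\right)\right) = 350 \left(10 + \left(-4 + \frac{34}{3}\right)\right) = 350 \left(10 + \frac{22}{3}\right) = 350 \cdot \frac{52}{3} = \frac{18200}{3}$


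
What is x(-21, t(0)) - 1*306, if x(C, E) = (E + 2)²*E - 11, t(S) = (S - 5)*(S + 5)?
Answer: -13542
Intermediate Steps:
t(S) = (-5 + S)*(5 + S)
x(C, E) = -11 + E*(2 + E)² (x(C, E) = (2 + E)²*E - 11 = E*(2 + E)² - 11 = -11 + E*(2 + E)²)
x(-21, t(0)) - 1*306 = (-11 + (-25 + 0²)*(2 + (-25 + 0²))²) - 1*306 = (-11 + (-25 + 0)*(2 + (-25 + 0))²) - 306 = (-11 - 25*(2 - 25)²) - 306 = (-11 - 25*(-23)²) - 306 = (-11 - 25*529) - 306 = (-11 - 13225) - 306 = -13236 - 306 = -13542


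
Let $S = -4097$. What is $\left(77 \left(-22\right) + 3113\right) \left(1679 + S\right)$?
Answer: $-3431142$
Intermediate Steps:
$\left(77 \left(-22\right) + 3113\right) \left(1679 + S\right) = \left(77 \left(-22\right) + 3113\right) \left(1679 - 4097\right) = \left(-1694 + 3113\right) \left(-2418\right) = 1419 \left(-2418\right) = -3431142$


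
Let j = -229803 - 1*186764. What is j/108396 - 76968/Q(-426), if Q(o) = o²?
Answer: -2331664895/546424236 ≈ -4.2671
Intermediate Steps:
j = -416567 (j = -229803 - 186764 = -416567)
j/108396 - 76968/Q(-426) = -416567/108396 - 76968/((-426)²) = -416567*1/108396 - 76968/181476 = -416567/108396 - 76968*1/181476 = -416567/108396 - 2138/5041 = -2331664895/546424236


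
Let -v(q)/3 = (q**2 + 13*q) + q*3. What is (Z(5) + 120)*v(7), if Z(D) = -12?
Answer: -52164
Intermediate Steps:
v(q) = -48*q - 3*q**2 (v(q) = -3*((q**2 + 13*q) + q*3) = -3*((q**2 + 13*q) + 3*q) = -3*(q**2 + 16*q) = -48*q - 3*q**2)
(Z(5) + 120)*v(7) = (-12 + 120)*(-3*7*(16 + 7)) = 108*(-3*7*23) = 108*(-483) = -52164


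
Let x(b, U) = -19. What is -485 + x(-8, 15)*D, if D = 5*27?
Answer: -3050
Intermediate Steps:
D = 135
-485 + x(-8, 15)*D = -485 - 19*135 = -485 - 2565 = -3050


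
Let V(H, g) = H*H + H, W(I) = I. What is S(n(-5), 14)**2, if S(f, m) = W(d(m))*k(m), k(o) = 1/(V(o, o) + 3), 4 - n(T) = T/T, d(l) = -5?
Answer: 25/45369 ≈ 0.00055104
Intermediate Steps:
n(T) = 3 (n(T) = 4 - T/T = 4 - 1*1 = 4 - 1 = 3)
V(H, g) = H + H**2 (V(H, g) = H**2 + H = H + H**2)
k(o) = 1/(3 + o*(1 + o)) (k(o) = 1/(o*(1 + o) + 3) = 1/(3 + o*(1 + o)))
S(f, m) = -5/(3 + m*(1 + m))
S(n(-5), 14)**2 = (-5/(3 + 14*(1 + 14)))**2 = (-5/(3 + 14*15))**2 = (-5/(3 + 210))**2 = (-5/213)**2 = 25/45369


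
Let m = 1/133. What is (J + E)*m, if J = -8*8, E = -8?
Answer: -72/133 ≈ -0.54135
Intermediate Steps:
J = -64
m = 1/133 ≈ 0.0075188
(J + E)*m = (-64 - 8)*(1/133) = -72*1/133 = -72/133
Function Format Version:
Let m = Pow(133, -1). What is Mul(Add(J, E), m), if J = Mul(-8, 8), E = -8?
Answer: Rational(-72, 133) ≈ -0.54135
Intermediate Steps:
J = -64
m = Rational(1, 133) ≈ 0.0075188
Mul(Add(J, E), m) = Mul(Add(-64, -8), Rational(1, 133)) = Mul(-72, Rational(1, 133)) = Rational(-72, 133)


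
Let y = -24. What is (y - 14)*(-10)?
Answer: 380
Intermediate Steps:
(y - 14)*(-10) = (-24 - 14)*(-10) = -38*(-10) = 380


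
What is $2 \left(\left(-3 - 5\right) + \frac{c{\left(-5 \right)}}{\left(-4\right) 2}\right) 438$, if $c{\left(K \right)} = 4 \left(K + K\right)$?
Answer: $-2628$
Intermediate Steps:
$c{\left(K \right)} = 8 K$ ($c{\left(K \right)} = 4 \cdot 2 K = 8 K$)
$2 \left(\left(-3 - 5\right) + \frac{c{\left(-5 \right)}}{\left(-4\right) 2}\right) 438 = 2 \left(\left(-3 - 5\right) + \frac{8 \left(-5\right)}{\left(-4\right) 2}\right) 438 = 2 \left(\left(-3 - 5\right) - \frac{40}{-8}\right) 438 = 2 \left(-8 - -5\right) 438 = 2 \left(-8 + 5\right) 438 = 2 \left(-3\right) 438 = \left(-6\right) 438 = -2628$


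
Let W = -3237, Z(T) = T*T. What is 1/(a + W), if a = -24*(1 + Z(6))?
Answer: -1/4125 ≈ -0.00024242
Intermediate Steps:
Z(T) = T**2
a = -888 (a = -24*(1 + 6**2) = -24*(1 + 36) = -24*37 = -888)
1/(a + W) = 1/(-888 - 3237) = 1/(-4125) = -1/4125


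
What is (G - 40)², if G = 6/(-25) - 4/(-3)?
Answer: 8514724/5625 ≈ 1513.7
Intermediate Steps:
G = 82/75 (G = 6*(-1/25) - 4*(-⅓) = -6/25 + 4/3 = 82/75 ≈ 1.0933)
(G - 40)² = (82/75 - 40)² = (-2918/75)² = 8514724/5625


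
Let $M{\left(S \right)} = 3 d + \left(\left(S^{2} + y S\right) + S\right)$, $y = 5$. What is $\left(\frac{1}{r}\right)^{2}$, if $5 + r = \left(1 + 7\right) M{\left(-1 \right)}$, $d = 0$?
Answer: $\frac{1}{2025} \approx 0.00049383$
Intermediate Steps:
$M{\left(S \right)} = S^{2} + 6 S$ ($M{\left(S \right)} = 3 \cdot 0 + \left(\left(S^{2} + 5 S\right) + S\right) = 0 + \left(S^{2} + 6 S\right) = S^{2} + 6 S$)
$r = -45$ ($r = -5 + \left(1 + 7\right) \left(- (6 - 1)\right) = -5 + 8 \left(\left(-1\right) 5\right) = -5 + 8 \left(-5\right) = -5 - 40 = -45$)
$\left(\frac{1}{r}\right)^{2} = \left(\frac{1}{-45}\right)^{2} = \left(- \frac{1}{45}\right)^{2} = \frac{1}{2025}$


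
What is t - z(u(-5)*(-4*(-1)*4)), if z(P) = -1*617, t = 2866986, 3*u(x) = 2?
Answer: 2867603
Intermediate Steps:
u(x) = 2/3 (u(x) = (1/3)*2 = 2/3)
z(P) = -617
t - z(u(-5)*(-4*(-1)*4)) = 2866986 - 1*(-617) = 2866986 + 617 = 2867603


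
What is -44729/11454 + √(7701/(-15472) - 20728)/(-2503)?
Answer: -44729/11454 - 19*I*√859079899/9681604 ≈ -3.9051 - 0.057521*I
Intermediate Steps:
-44729/11454 + √(7701/(-15472) - 20728)/(-2503) = -44729*1/11454 + √(7701*(-1/15472) - 20728)*(-1/2503) = -44729/11454 + √(-7701/15472 - 20728)*(-1/2503) = -44729/11454 + √(-320711317/15472)*(-1/2503) = -44729/11454 + (19*I*√859079899/3868)*(-1/2503) = -44729/11454 - 19*I*√859079899/9681604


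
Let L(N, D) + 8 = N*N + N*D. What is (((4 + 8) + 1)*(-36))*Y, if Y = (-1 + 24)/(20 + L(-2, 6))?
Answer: -2691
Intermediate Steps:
L(N, D) = -8 + N² + D*N (L(N, D) = -8 + (N*N + N*D) = -8 + (N² + D*N) = -8 + N² + D*N)
Y = 23/4 (Y = (-1 + 24)/(20 + (-8 + (-2)² + 6*(-2))) = 23/(20 + (-8 + 4 - 12)) = 23/(20 - 16) = 23/4 ≈ 5.7500)
(((4 + 8) + 1)*(-36))*Y = (((4 + 8) + 1)*(-36))*(23/4) = ((12 + 1)*(-36))*(23/4) = (13*(-36))*(23/4) = -468*23/4 = -2691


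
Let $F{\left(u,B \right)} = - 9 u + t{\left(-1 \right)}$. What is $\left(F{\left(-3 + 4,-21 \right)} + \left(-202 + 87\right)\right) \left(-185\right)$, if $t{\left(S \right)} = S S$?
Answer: $22755$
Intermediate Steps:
$t{\left(S \right)} = S^{2}$
$F{\left(u,B \right)} = 1 - 9 u$ ($F{\left(u,B \right)} = - 9 u + \left(-1\right)^{2} = - 9 u + 1 = 1 - 9 u$)
$\left(F{\left(-3 + 4,-21 \right)} + \left(-202 + 87\right)\right) \left(-185\right) = \left(\left(1 - 9 \left(-3 + 4\right)\right) + \left(-202 + 87\right)\right) \left(-185\right) = \left(\left(1 - 9\right) - 115\right) \left(-185\right) = \left(-8 - 115\right) \left(-185\right) = \left(-123\right) \left(-185\right) = 22755$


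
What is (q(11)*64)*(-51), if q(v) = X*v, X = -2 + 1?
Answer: 35904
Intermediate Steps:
X = -1
q(v) = -v
(q(11)*64)*(-51) = (-1*11*64)*(-51) = -11*64*(-51) = -704*(-51) = 35904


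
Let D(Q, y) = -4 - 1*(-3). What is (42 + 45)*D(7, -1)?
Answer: -87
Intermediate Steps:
D(Q, y) = -1 (D(Q, y) = -4 + 3 = -1)
(42 + 45)*D(7, -1) = (42 + 45)*(-1) = 87*(-1) = -87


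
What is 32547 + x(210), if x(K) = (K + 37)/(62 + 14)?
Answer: 130201/4 ≈ 32550.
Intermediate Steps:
x(K) = 37/76 + K/76 (x(K) = (37 + K)/76 = (37 + K)*(1/76) = 37/76 + K/76)
32547 + x(210) = 32547 + (37/76 + (1/76)*210) = 32547 + (37/76 + 105/38) = 32547 + 13/4 = 130201/4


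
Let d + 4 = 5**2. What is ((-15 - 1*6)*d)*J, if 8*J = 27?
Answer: -11907/8 ≈ -1488.4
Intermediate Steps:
J = 27/8 (J = (1/8)*27 = 27/8 ≈ 3.3750)
d = 21 (d = -4 + 5**2 = -4 + 25 = 21)
((-15 - 1*6)*d)*J = ((-15 - 1*6)*21)*(27/8) = ((-15 - 6)*21)*(27/8) = -21*21*(27/8) = -441*27/8 = -11907/8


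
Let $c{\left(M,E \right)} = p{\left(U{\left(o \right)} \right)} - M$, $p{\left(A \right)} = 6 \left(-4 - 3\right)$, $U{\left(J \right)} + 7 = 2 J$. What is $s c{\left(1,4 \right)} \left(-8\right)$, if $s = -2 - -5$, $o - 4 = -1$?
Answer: $1032$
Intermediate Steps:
$o = 3$ ($o = 4 - 1 = 3$)
$U{\left(J \right)} = -7 + 2 J$
$s = 3$ ($s = -2 + 5 = 3$)
$p{\left(A \right)} = -42$ ($p{\left(A \right)} = 6 \left(-7\right) = -42$)
$c{\left(M,E \right)} = -42 - M$
$s c{\left(1,4 \right)} \left(-8\right) = 3 \left(-42 - 1\right) \left(-8\right) = 3 \left(-43\right) \left(-8\right) = \left(-129\right) \left(-8\right) = 1032$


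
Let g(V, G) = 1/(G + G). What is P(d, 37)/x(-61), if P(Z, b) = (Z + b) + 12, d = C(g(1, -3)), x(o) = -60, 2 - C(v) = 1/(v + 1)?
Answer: -83/100 ≈ -0.83000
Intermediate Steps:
g(V, G) = 1/(2*G)
C(v) = 2 - 1/(1 + v) (C(v) = 2 - 1/(v + 1) = 2 - 1/(1 + v))
d = 4/5 (d = (1 + 2*((1/2)/(-3)))/(1 + (1/2)/(-3)) = (1 + 2*((1/2)*(-1/3)))/(1 + (1/2)*(-1/3)) = (1 + 2*(-1/6))/(1 - 1/6) = (1 - 1/3)/(5/6) = (6/5)*(2/3) = 4/5 ≈ 0.80000)
P(Z, b) = 12 + Z + b
P(d, 37)/x(-61) = (12 + 4/5 + 37)/(-60) = (249/5)*(-1/60) = -83/100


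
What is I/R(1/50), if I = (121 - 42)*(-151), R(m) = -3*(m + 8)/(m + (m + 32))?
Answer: 6370086/401 ≈ 15886.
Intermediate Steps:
R(m) = -3*(8 + m)/(32 + 2*m) (R(m) = -3*(8 + m)/(m + (32 + m)) = -3*(8 + m)/(32 + 2*m))
I = -11929 (I = 79*(-151) = -11929)
I/R(1/50) = -11929*2*(16 + 1/50)/(3*(-8 - 1/50)) = -11929*2*(16 + 1/50)/(3*(-8 - 1*1/50)) = -11929*267/(25*(-8 - 1/50)) = -11929/((3/2)*(50/801)*(-401/50)) = -11929/(-401/534) = -11929*(-534/401) = 6370086/401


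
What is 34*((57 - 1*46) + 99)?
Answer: 3740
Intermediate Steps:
34*((57 - 1*46) + 99) = 34*((57 - 46) + 99) = 34*(11 + 99) = 34*110 = 3740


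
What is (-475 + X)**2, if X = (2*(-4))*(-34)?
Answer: 41209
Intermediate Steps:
X = 272 (X = -8*(-34) = 272)
(-475 + X)**2 = (-475 + 272)**2 = (-203)**2 = 41209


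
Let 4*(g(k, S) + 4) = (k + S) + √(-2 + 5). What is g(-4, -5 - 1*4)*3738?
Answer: -54201/2 + 1869*√3/2 ≈ -25482.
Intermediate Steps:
g(k, S) = -4 + S/4 + k/4 + √3/4 (g(k, S) = -4 + ((k + S) + √(-2 + 5))/4 = -4 + ((S + k) + √3)/4 = -4 + (S + k + √3)/4 = -4 + (S/4 + k/4 + √3/4) = -4 + S/4 + k/4 + √3/4)
g(-4, -5 - 1*4)*3738 = (-4 + (-5 - 1*4)/4 + (¼)*(-4) + √3/4)*3738 = (-4 + (-5 - 4)/4 - 1 + √3/4)*3738 = (-4 + (¼)*(-9) - 1 + √3/4)*3738 = (-4 - 9/4 - 1 + √3/4)*3738 = (-29/4 + √3/4)*3738 = -54201/2 + 1869*√3/2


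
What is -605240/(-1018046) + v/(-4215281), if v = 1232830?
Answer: 648089511130/2145674980463 ≈ 0.30204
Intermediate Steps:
-605240/(-1018046) + v/(-4215281) = -605240/(-1018046) + 1232830/(-4215281) = -605240*(-1/1018046) + 1232830*(-1/4215281) = 302620/509023 - 1232830/4215281 = 648089511130/2145674980463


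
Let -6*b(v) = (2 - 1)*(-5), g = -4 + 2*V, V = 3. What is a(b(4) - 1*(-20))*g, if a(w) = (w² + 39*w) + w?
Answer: 45625/18 ≈ 2534.7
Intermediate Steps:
g = 2 (g = -4 + 2*3 = -4 + 6 = 2)
b(v) = ⅚ (b(v) = -(2 - 1)*(-5)/6 = -(-5)/6 = -⅙*(-5) = ⅚)
a(w) = w² + 40*w
a(b(4) - 1*(-20))*g = ((⅚ - 1*(-20))*(40 + (⅚ - 1*(-20))))*2 = ((⅚ + 20)*(40 + (⅚ + 20)))*2 = (125*(40 + 125/6)/6)*2 = ((125/6)*(365/6))*2 = (45625/36)*2 = 45625/18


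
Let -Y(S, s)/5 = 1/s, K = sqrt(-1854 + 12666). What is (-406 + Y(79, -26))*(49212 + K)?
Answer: -259617906/13 - 10551*sqrt(2703)/13 ≈ -2.0013e+7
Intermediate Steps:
K = 2*sqrt(2703) (K = sqrt(10812) = 2*sqrt(2703) ≈ 103.98)
Y(S, s) = -5/s
(-406 + Y(79, -26))*(49212 + K) = (-406 - 5/(-26))*(49212 + 2*sqrt(2703)) = (-406 - 5*(-1/26))*(49212 + 2*sqrt(2703)) = (-406 + 5/26)*(49212 + 2*sqrt(2703)) = -10551*(49212 + 2*sqrt(2703))/26 = -259617906/13 - 10551*sqrt(2703)/13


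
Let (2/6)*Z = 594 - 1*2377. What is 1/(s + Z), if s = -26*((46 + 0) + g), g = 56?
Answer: -1/8001 ≈ -0.00012498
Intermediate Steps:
s = -2652 (s = -26*((46 + 0) + 56) = -26*(46 + 56) = -26*102 = -2652)
Z = -5349 (Z = 3*(594 - 1*2377) = 3*(594 - 2377) = 3*(-1783) = -5349)
1/(s + Z) = 1/(-2652 - 5349) = 1/(-8001) = -1/8001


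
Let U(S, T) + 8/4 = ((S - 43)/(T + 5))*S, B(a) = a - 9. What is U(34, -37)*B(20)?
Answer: 1331/16 ≈ 83.188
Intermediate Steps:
B(a) = -9 + a
U(S, T) = -2 + S*(-43 + S)/(5 + T) (U(S, T) = -2 + ((S - 43)/(T + 5))*S = -2 + ((-43 + S)/(5 + T))*S = -2 + S*(-43 + S)/(5 + T))
U(34, -37)*B(20) = ((-10 + 34² - 43*34 - 2*(-37))/(5 - 37))*(-9 + 20) = ((-10 + 1156 - 1462 + 74)/(-32))*11 = -1/32*(-242)*11 = (121/16)*11 = 1331/16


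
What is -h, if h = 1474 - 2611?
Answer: 1137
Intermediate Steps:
h = -1137
-h = -1*(-1137) = 1137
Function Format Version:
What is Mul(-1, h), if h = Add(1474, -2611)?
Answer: 1137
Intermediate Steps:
h = -1137
Mul(-1, h) = Mul(-1, -1137) = 1137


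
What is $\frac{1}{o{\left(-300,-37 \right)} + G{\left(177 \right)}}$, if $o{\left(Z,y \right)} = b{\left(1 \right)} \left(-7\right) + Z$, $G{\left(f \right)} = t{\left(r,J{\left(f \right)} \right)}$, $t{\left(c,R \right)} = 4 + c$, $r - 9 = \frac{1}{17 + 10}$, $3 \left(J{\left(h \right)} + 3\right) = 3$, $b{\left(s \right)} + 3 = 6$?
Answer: $- \frac{27}{8315} \approx -0.0032471$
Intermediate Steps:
$b{\left(s \right)} = 3$ ($b{\left(s \right)} = -3 + 6 = 3$)
$J{\left(h \right)} = -2$ ($J{\left(h \right)} = -3 + \frac{1}{3} \cdot 3 = -3 + 1 = -2$)
$r = \frac{244}{27}$ ($r = 9 + \frac{1}{17 + 10} = 9 + \frac{1}{27} = \frac{244}{27} \approx 9.037$)
$G{\left(f \right)} = \frac{352}{27}$ ($G{\left(f \right)} = 4 + \frac{244}{27} = \frac{352}{27}$)
$o{\left(Z,y \right)} = -21 + Z$ ($o{\left(Z,y \right)} = 3 \left(-7\right) + Z = -21 + Z$)
$\frac{1}{o{\left(-300,-37 \right)} + G{\left(177 \right)}} = \frac{1}{\left(-21 - 300\right) + \frac{352}{27}} = \frac{1}{-321 + \frac{352}{27}} = \frac{1}{- \frac{8315}{27}} = - \frac{27}{8315}$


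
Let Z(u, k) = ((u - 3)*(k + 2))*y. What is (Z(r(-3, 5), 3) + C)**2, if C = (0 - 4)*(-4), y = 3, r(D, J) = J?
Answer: 2116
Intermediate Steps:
C = 16 (C = -4*(-4) = 16)
Z(u, k) = 3*(-3 + u)*(2 + k) (Z(u, k) = ((u - 3)*(k + 2))*3 = ((-3 + u)*(2 + k))*3 = 3*(-3 + u)*(2 + k))
(Z(r(-3, 5), 3) + C)**2 = ((-18 - 9*3 + 6*5 + 3*3*5) + 16)**2 = ((-18 - 27 + 30 + 45) + 16)**2 = (30 + 16)**2 = 46**2 = 2116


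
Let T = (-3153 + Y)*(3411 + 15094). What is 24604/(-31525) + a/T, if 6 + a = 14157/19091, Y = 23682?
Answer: -11895974615495267/15242261140554825 ≈ -0.78046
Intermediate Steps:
a = -100389/19091 (a = -6 + 14157/19091 = -100389/19091 ≈ -5.2584)
T = 379889145 (T = (-3153 + 23682)*(3411 + 15094) = 20529*18505 = 379889145)
24604/(-31525) + a/T = 24604/(-31525) - 100389/19091/379889145 = 24604*(-1/31525) - 100389/19091*1/379889145 = -24604/31525 - 33463/2417487889065 = -11895974615495267/15242261140554825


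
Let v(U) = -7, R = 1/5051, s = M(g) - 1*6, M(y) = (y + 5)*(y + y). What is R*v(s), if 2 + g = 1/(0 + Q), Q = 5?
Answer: -7/5051 ≈ -0.0013859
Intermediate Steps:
g = -9/5 (g = -2 + 1/(0 + 5) = -2 + 1/5 = -2 + ⅕ = -9/5 ≈ -1.8000)
M(y) = 2*y*(5 + y) (M(y) = (5 + y)*(2*y) = 2*y*(5 + y))
s = -438/25 (s = 2*(-9/5)*(5 - 9/5) - 1*6 = 2*(-9/5)*(16/5) - 6 = -288/25 - 6 = -438/25 ≈ -17.520)
R = 1/5051 ≈ 0.00019798
R*v(s) = (1/5051)*(-7) = -7/5051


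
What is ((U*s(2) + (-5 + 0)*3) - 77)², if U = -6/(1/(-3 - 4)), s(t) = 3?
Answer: 1156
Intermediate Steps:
U = 42 (U = -6/(1/(-7)) = -6/(-⅐) = -6*(-7) = 42)
((U*s(2) + (-5 + 0)*3) - 77)² = ((42*3 + (-5 + 0)*3) - 77)² = ((126 - 5*3) - 77)² = ((126 - 15) - 77)² = (111 - 77)² = 34² = 1156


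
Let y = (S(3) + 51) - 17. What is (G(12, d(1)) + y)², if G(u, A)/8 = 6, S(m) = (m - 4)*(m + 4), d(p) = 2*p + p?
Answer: 5625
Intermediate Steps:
d(p) = 3*p
S(m) = (-4 + m)*(4 + m)
G(u, A) = 48 (G(u, A) = 8*6 = 48)
y = 27 (y = ((-16 + 3²) + 51) - 17 = ((-16 + 9) + 51) - 17 = (-7 + 51) - 17 = 44 - 17 = 27)
(G(12, d(1)) + y)² = (48 + 27)² = 75² = 5625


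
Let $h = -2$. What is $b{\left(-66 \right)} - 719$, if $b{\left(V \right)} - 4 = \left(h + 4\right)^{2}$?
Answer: $-711$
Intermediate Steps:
$b{\left(V \right)} = 8$ ($b{\left(V \right)} = 4 + \left(-2 + 4\right)^{2} = 4 + 2^{2} = 4 + 4 = 8$)
$b{\left(-66 \right)} - 719 = 8 - 719 = -711$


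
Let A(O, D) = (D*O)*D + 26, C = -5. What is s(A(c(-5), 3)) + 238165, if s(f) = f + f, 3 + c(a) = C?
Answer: 238073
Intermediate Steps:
c(a) = -8 (c(a) = -3 - 5 = -8)
A(O, D) = 26 + O*D**2 (A(O, D) = O*D**2 + 26 = 26 + O*D**2)
s(f) = 2*f
s(A(c(-5), 3)) + 238165 = 2*(26 - 8*3**2) + 238165 = 2*(26 - 8*9) + 238165 = 2*(26 - 72) + 238165 = 2*(-46) + 238165 = -92 + 238165 = 238073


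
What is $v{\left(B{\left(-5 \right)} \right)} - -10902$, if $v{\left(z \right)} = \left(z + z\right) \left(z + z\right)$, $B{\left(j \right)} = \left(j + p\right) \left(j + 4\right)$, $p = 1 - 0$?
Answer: $10966$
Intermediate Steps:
$p = 1$ ($p = 1 + 0 = 1$)
$B{\left(j \right)} = \left(1 + j\right) \left(4 + j\right)$ ($B{\left(j \right)} = \left(j + 1\right) \left(j + 4\right) = \left(1 + j\right) \left(4 + j\right)$)
$v{\left(z \right)} = 4 z^{2}$ ($v{\left(z \right)} = 2 z 2 z = 4 z^{2}$)
$v{\left(B{\left(-5 \right)} \right)} - -10902 = 4 \left(4 + \left(-5\right)^{2} + 5 \left(-5\right)\right)^{2} - -10902 = 4 \left(4 + 25 - 25\right)^{2} + 10902 = 4 \cdot 4^{2} + 10902 = 4 \cdot 16 + 10902 = 64 + 10902 = 10966$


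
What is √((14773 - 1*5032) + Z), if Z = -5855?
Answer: √3886 ≈ 62.338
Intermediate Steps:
√((14773 - 1*5032) + Z) = √((14773 - 1*5032) - 5855) = √((14773 - 5032) - 5855) = √(9741 - 5855) = √3886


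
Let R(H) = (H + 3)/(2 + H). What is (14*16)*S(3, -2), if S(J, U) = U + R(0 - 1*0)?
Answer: -112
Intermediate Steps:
R(H) = (3 + H)/(2 + H)
S(J, U) = 3/2 + U (S(J, U) = U + (3 + (0 - 1*0))/(2 + (0 - 1*0)) = U + (3 + (0 + 0))/(2 + (0 + 0)) = U + (3 + 0)/(2 + 0) = U + 3/2 = 3/2 + U)
(14*16)*S(3, -2) = (14*16)*(3/2 - 2) = 224*(-½) = -112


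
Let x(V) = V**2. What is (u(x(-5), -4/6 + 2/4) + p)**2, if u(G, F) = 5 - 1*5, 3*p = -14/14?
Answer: 1/9 ≈ 0.11111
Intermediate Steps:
p = -1/3 (p = (-14/14)/3 = (-14*1/14)/3 = (1/3)*(-1) = -1/3 ≈ -0.33333)
u(G, F) = 0 (u(G, F) = 5 - 5 = 0)
(u(x(-5), -4/6 + 2/4) + p)**2 = (0 - 1/3)**2 = (-1/3)**2 = 1/9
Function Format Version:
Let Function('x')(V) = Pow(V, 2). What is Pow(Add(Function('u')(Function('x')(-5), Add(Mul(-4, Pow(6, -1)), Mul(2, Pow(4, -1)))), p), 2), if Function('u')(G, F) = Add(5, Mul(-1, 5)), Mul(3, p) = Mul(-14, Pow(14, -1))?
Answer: Rational(1, 9) ≈ 0.11111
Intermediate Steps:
p = Rational(-1, 3) (p = Mul(Rational(1, 3), Mul(-14, Pow(14, -1))) = Mul(Rational(1, 3), Mul(-14, Rational(1, 14))) = Mul(Rational(1, 3), -1) = Rational(-1, 3) ≈ -0.33333)
Function('u')(G, F) = 0 (Function('u')(G, F) = Add(5, -5) = 0)
Pow(Add(Function('u')(Function('x')(-5), Add(Mul(-4, Pow(6, -1)), Mul(2, Pow(4, -1)))), p), 2) = Pow(Add(0, Rational(-1, 3)), 2) = Pow(Rational(-1, 3), 2) = Rational(1, 9)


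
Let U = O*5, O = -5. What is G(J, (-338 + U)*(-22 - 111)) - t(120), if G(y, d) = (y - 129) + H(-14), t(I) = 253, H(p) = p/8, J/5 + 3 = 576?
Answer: 9925/4 ≈ 2481.3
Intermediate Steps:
J = 2865 (J = -15 + 5*576 = -15 + 2880 = 2865)
U = -25 (U = -5*5 = -25)
H(p) = p/8 (H(p) = p*(⅛) = p/8)
G(y, d) = -523/4 + y (G(y, d) = (y - 129) + (⅛)*(-14) = (-129 + y) - 7/4 = -523/4 + y)
G(J, (-338 + U)*(-22 - 111)) - t(120) = (-523/4 + 2865) - 1*253 = 10937/4 - 253 = 9925/4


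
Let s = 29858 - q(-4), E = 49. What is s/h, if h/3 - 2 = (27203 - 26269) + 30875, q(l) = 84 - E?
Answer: 9941/31811 ≈ 0.31250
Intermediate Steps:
q(l) = 35 (q(l) = 84 - 1*49 = 84 - 49 = 35)
s = 29823 (s = 29858 - 1*35 = 29858 - 35 = 29823)
h = 95433 (h = 6 + 3*((27203 - 26269) + 30875) = 6 + 3*(934 + 30875) = 6 + 3*31809 = 6 + 95427 = 95433)
s/h = 29823/95433 = 29823*(1/95433) = 9941/31811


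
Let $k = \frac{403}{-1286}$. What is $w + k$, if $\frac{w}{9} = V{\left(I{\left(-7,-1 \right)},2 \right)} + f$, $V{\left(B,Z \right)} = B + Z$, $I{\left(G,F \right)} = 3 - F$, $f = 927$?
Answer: $\frac{10798139}{1286} \approx 8396.7$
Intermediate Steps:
$w = 8397$ ($w = 9 \left(\left(\left(3 - -1\right) + 2\right) + 927\right) = 9 \left(\left(\left(3 + 1\right) + 2\right) + 927\right) = 9 \left(\left(4 + 2\right) + 927\right) = 9 \left(6 + 927\right) = 9 \cdot 933 = 8397$)
$k = - \frac{403}{1286}$ ($k = 403 \left(- \frac{1}{1286}\right) = - \frac{403}{1286} \approx -0.31337$)
$w + k = 8397 - \frac{403}{1286} = \frac{10798139}{1286}$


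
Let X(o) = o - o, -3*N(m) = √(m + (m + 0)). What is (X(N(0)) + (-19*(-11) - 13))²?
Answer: 38416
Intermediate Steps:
N(m) = -√2*√m/3 (N(m) = -√(m + (m + 0))/3 = -√(m + m)/3 = -√2*√m/3)
X(o) = 0
(X(N(0)) + (-19*(-11) - 13))² = (0 + (-19*(-11) - 13))² = (0 + (209 - 13))² = (0 + 196)² = 196² = 38416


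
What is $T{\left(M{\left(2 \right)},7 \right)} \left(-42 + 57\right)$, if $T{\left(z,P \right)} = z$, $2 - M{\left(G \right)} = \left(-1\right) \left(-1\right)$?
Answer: $15$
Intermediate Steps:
$M{\left(G \right)} = 1$ ($M{\left(G \right)} = 2 - \left(-1\right) \left(-1\right) = 2 - 1 = 1$)
$T{\left(M{\left(2 \right)},7 \right)} \left(-42 + 57\right) = 1 \left(-42 + 57\right) = 1 \cdot 15 = 15$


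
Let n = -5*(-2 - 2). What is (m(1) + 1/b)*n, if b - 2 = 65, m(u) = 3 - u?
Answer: 2700/67 ≈ 40.299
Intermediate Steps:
n = 20 (n = -5*(-4) = 20)
b = 67 (b = 2 + 65 = 67)
(m(1) + 1/b)*n = ((3 - 1*1) + 1/67)*20 = ((3 - 1) + 1/67)*20 = (2 + 1/67)*20 = (135/67)*20 = 2700/67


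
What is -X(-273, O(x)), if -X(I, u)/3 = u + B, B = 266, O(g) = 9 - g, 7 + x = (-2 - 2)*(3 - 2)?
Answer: 858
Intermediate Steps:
x = -11 (x = -7 + (-2 - 2)*(3 - 2) = -7 - 4*1 = -7 - 4 = -11)
X(I, u) = -798 - 3*u (X(I, u) = -3*(u + 266) = -3*(266 + u) = -798 - 3*u)
-X(-273, O(x)) = -(-798 - 3*(9 - 1*(-11))) = -(-798 - 3*(9 + 11)) = -(-798 - 3*20) = -(-798 - 60) = -1*(-858) = 858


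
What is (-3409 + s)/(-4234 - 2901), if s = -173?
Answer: 3582/7135 ≈ 0.50203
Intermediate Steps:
(-3409 + s)/(-4234 - 2901) = (-3409 - 173)/(-4234 - 2901) = -3582/(-7135) = -3582*(-1/7135) = 3582/7135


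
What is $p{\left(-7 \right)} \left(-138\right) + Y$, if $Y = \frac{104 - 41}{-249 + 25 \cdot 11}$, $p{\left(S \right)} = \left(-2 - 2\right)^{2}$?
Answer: $- \frac{57345}{26} \approx -2205.6$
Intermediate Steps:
$p{\left(S \right)} = 16$ ($p{\left(S \right)} = \left(-4\right)^{2} = 16$)
$Y = \frac{63}{26}$ ($Y = \frac{63}{-249 + 275} = \frac{63}{26} \approx 2.4231$)
$p{\left(-7 \right)} \left(-138\right) + Y = 16 \left(-138\right) + \frac{63}{26} = -2208 + \frac{63}{26} = - \frac{57345}{26}$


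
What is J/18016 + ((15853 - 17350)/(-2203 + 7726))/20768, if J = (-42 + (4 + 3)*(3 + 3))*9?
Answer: -499/38233888 ≈ -1.3051e-5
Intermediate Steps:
J = 0 (J = (-42 + 7*6)*9 = (-42 + 42)*9 = 0*9 = 0)
J/18016 + ((15853 - 17350)/(-2203 + 7726))/20768 = 0/18016 + ((15853 - 17350)/(-2203 + 7726))/20768 = 0*(1/18016) - 1497/5523*(1/20768) = 0 - 1497*1/5523*(1/20768) = 0 - 499/1841*1/20768 = 0 - 499/38233888 = -499/38233888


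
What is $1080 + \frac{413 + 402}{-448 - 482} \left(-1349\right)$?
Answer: $\frac{420767}{186} \approx 2262.2$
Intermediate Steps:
$1080 + \frac{413 + 402}{-448 - 482} \left(-1349\right) = 1080 + \frac{815}{-930} \left(-1349\right) = 1080 + 815 \left(- \frac{1}{930}\right) \left(-1349\right) = 1080 - - \frac{219887}{186} = 1080 + \frac{219887}{186} = \frac{420767}{186}$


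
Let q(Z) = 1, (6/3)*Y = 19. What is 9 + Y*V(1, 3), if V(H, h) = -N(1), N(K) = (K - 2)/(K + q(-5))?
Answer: 55/4 ≈ 13.750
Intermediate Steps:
Y = 19/2 (Y = (1/2)*19 = 19/2 ≈ 9.5000)
N(K) = (-2 + K)/(1 + K) (N(K) = (K - 2)/(K + 1) = (-2 + K)/(1 + K))
V(H, h) = 1/2 (V(H, h) = -(-2 + 1)/(1 + 1) = -(-1)/2 = -1*(-1/2) = 1/2)
9 + Y*V(1, 3) = 9 + (19/2)*(1/2) = 9 + 19/4 = 55/4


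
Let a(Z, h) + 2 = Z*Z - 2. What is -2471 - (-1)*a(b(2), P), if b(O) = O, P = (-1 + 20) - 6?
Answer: -2471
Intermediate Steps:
P = 13 (P = 19 - 6 = 13)
a(Z, h) = -4 + Z² (a(Z, h) = -2 + (Z*Z - 2) = -2 + (Z² - 2) = -2 + (-2 + Z²) = -4 + Z²)
-2471 - (-1)*a(b(2), P) = -2471 - (-1)*(-4 + 2²) = -2471 - (-1)*(-4 + 4) = -2471 - (-1)*0 = -2471 - 1*0 = -2471 + 0 = -2471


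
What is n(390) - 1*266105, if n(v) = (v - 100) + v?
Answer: -265425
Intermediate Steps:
n(v) = -100 + 2*v (n(v) = (-100 + v) + v = -100 + 2*v)
n(390) - 1*266105 = (-100 + 2*390) - 1*266105 = (-100 + 780) - 266105 = 680 - 266105 = -265425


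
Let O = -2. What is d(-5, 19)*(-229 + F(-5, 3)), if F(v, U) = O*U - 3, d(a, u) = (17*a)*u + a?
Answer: 385560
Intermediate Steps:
d(a, u) = a + 17*a*u (d(a, u) = 17*a*u + a = a + 17*a*u)
F(v, U) = -3 - 2*U (F(v, U) = -2*U - 3 = -3 - 2*U)
d(-5, 19)*(-229 + F(-5, 3)) = (-5*(1 + 17*19))*(-229 + (-3 - 2*3)) = (-5*(1 + 323))*(-229 + (-3 - 6)) = (-5*324)*(-229 - 9) = -1620*(-238) = 385560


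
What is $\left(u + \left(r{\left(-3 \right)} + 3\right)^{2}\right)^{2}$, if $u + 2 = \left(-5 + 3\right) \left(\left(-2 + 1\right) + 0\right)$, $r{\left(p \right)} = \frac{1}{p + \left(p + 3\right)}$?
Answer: $\frac{4096}{81} \approx 50.568$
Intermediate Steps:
$r{\left(p \right)} = \frac{1}{3 + 2 p}$ ($r{\left(p \right)} = \frac{1}{p + \left(3 + p\right)} = \frac{1}{3 + 2 p}$)
$u = 0$ ($u = -2 + \left(-5 + 3\right) \left(\left(-2 + 1\right) + 0\right) = -2 - 2 \left(-1 + 0\right) = -2 - -2 = -2 + 2 = 0$)
$\left(u + \left(r{\left(-3 \right)} + 3\right)^{2}\right)^{2} = \left(0 + \left(\frac{1}{3 + 2 \left(-3\right)} + 3\right)^{2}\right)^{2} = \left(0 + \left(\frac{1}{3 - 6} + 3\right)^{2}\right)^{2} = \left(0 + \left(\frac{1}{-3} + 3\right)^{2}\right)^{2} = \left(0 + \left(- \frac{1}{3} + 3\right)^{2}\right)^{2} = \left(0 + \left(\frac{8}{3}\right)^{2}\right)^{2} = \left(0 + \frac{64}{9}\right)^{2} = \left(\frac{64}{9}\right)^{2} = \frac{4096}{81}$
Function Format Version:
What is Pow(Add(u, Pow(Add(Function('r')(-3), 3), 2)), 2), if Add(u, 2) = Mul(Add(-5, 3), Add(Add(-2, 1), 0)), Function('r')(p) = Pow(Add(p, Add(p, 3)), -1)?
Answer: Rational(4096, 81) ≈ 50.568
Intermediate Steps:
Function('r')(p) = Pow(Add(3, Mul(2, p)), -1) (Function('r')(p) = Pow(Add(p, Add(3, p)), -1) = Pow(Add(3, Mul(2, p)), -1))
u = 0 (u = Add(-2, Mul(Add(-5, 3), Add(Add(-2, 1), 0))) = Add(-2, Mul(-2, Add(-1, 0))) = Add(-2, Mul(-2, -1)) = Add(-2, 2) = 0)
Pow(Add(u, Pow(Add(Function('r')(-3), 3), 2)), 2) = Pow(Add(0, Pow(Add(Pow(Add(3, Mul(2, -3)), -1), 3), 2)), 2) = Pow(Add(0, Pow(Add(Pow(Add(3, -6), -1), 3), 2)), 2) = Pow(Add(0, Pow(Add(Pow(-3, -1), 3), 2)), 2) = Pow(Add(0, Pow(Add(Rational(-1, 3), 3), 2)), 2) = Pow(Add(0, Pow(Rational(8, 3), 2)), 2) = Pow(Add(0, Rational(64, 9)), 2) = Pow(Rational(64, 9), 2) = Rational(4096, 81)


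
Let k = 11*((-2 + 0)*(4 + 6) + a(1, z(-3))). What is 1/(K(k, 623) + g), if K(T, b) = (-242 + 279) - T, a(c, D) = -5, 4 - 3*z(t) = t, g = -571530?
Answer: -1/571218 ≈ -1.7506e-6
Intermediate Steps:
z(t) = 4/3 - t/3
k = -275 (k = 11*((-2 + 0)*(4 + 6) - 5) = 11*(-2*10 - 5) = 11*(-20 - 5) = 11*(-25) = -275)
K(T, b) = 37 - T
1/(K(k, 623) + g) = 1/((37 - 1*(-275)) - 571530) = 1/((37 + 275) - 571530) = 1/(312 - 571530) = 1/(-571218) = -1/571218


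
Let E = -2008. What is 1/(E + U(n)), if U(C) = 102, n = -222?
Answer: -1/1906 ≈ -0.00052466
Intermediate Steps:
1/(E + U(n)) = 1/(-2008 + 102) = 1/(-1906) = -1/1906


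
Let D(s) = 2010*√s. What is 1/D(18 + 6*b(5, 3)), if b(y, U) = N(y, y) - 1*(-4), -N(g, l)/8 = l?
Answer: -I*√22/132660 ≈ -3.5357e-5*I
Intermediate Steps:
N(g, l) = -8*l
b(y, U) = 4 - 8*y (b(y, U) = -8*y - 1*(-4) = -8*y + 4 = 4 - 8*y)
1/D(18 + 6*b(5, 3)) = 1/(2010*√(18 + 6*(4 - 8*5))) = 1/(2010*√(18 + 6*(4 - 40))) = 1/(2010*√(18 + 6*(-36))) = 1/(2010*√(18 - 216)) = 1/(2010*√(-198)) = 1/(2010*(3*I*√22)) = 1/(6030*I*√22) = -I*√22/132660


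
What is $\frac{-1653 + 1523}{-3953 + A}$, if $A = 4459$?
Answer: $- \frac{65}{253} \approx -0.25692$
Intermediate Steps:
$\frac{-1653 + 1523}{-3953 + A} = \frac{-1653 + 1523}{-3953 + 4459} = - \frac{130}{506} = \left(-130\right) \frac{1}{506} = - \frac{65}{253}$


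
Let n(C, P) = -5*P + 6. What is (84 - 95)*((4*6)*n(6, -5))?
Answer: -8184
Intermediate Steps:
n(C, P) = 6 - 5*P
(84 - 95)*((4*6)*n(6, -5)) = (84 - 95)*((4*6)*(6 - 5*(-5))) = -264*(6 + 25) = -264*31 = -11*744 = -8184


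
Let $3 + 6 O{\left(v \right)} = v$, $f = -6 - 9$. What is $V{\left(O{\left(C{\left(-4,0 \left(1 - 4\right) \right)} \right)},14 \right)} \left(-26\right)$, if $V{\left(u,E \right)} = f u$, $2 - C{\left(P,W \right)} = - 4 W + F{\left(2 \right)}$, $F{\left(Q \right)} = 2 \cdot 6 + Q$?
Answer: $-975$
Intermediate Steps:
$f = -15$ ($f = -6 - 9 = -15$)
$F{\left(Q \right)} = 12 + Q$
$C{\left(P,W \right)} = -12 + 4 W$ ($C{\left(P,W \right)} = 2 - \left(- 4 W + \left(12 + 2\right)\right) = 2 - \left(- 4 W + 14\right) = 2 - \left(14 - 4 W\right) = 2 + \left(-14 + 4 W\right) = -12 + 4 W$)
$O{\left(v \right)} = - \frac{1}{2} + \frac{v}{6}$
$V{\left(u,E \right)} = - 15 u$
$V{\left(O{\left(C{\left(-4,0 \left(1 - 4\right) \right)} \right)},14 \right)} \left(-26\right) = - 15 \left(- \frac{1}{2} + \frac{-12 + 4 \cdot 0 \left(1 - 4\right)}{6}\right) \left(-26\right) = - 15 \left(- \frac{1}{2} + \frac{-12 + 4 \cdot 0 \left(-3\right)}{6}\right) \left(-26\right) = - 15 \left(- \frac{1}{2} + \frac{-12 + 4 \cdot 0}{6}\right) \left(-26\right) = - 15 \left(- \frac{1}{2} + \frac{-12 + 0}{6}\right) \left(-26\right) = - 15 \left(- \frac{1}{2} + \frac{1}{6} \left(-12\right)\right) \left(-26\right) = - 15 \left(- \frac{1}{2} - 2\right) \left(-26\right) = \left(-15\right) \left(- \frac{5}{2}\right) \left(-26\right) = \frac{75}{2} \left(-26\right) = -975$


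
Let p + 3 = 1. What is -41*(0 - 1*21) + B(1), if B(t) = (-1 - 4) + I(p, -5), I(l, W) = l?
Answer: 854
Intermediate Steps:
p = -2 (p = -3 + 1 = -2)
B(t) = -7 (B(t) = (-1 - 4) - 2 = -5 - 2 = -7)
-41*(0 - 1*21) + B(1) = -41*(0 - 1*21) - 7 = -41*(0 - 21) - 7 = -41*(-21) - 7 = 861 - 7 = 854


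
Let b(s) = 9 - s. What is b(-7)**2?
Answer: 256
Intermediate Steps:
b(-7)**2 = (9 - 1*(-7))**2 = (9 + 7)**2 = 16**2 = 256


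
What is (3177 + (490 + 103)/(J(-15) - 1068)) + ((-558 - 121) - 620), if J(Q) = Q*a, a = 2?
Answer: 2061451/1098 ≈ 1877.5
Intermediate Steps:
J(Q) = 2*Q (J(Q) = Q*2 = 2*Q)
(3177 + (490 + 103)/(J(-15) - 1068)) + ((-558 - 121) - 620) = (3177 + (490 + 103)/(2*(-15) - 1068)) + ((-558 - 121) - 620) = (3177 + 593/(-30 - 1068)) + (-679 - 620) = (3177 + 593/(-1098)) - 1299 = (3177 + 593*(-1/1098)) - 1299 = (3177 - 593/1098) - 1299 = 3487753/1098 - 1299 = 2061451/1098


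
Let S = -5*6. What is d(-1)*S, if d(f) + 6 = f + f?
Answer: 240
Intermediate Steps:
d(f) = -6 + 2*f (d(f) = -6 + (f + f) = -6 + 2*f)
S = -30
d(-1)*S = (-6 + 2*(-1))*(-30) = (-6 - 2)*(-30) = -8*(-30) = 240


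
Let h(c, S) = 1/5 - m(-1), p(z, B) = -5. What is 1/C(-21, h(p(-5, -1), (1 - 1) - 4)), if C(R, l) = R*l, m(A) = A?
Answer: -5/126 ≈ -0.039683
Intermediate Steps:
h(c, S) = 6/5 (h(c, S) = 1/5 - 1*(-1) = 1/5 + 1 = 6/5)
1/C(-21, h(p(-5, -1), (1 - 1) - 4)) = 1/(-21*6/5) = 1/(-126/5) = -5/126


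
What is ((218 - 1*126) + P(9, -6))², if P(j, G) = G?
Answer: 7396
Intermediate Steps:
((218 - 1*126) + P(9, -6))² = ((218 - 1*126) - 6)² = ((218 - 126) - 6)² = (92 - 6)² = 86² = 7396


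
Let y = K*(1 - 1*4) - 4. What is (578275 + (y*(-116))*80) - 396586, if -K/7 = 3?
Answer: -365831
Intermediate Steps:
K = -21 (K = -7*3 = -21)
y = 59 (y = -21*(1 - 1*4) - 4 = -21*(1 - 4) - 4 = -21*(-3) - 4 = 63 - 4 = 59)
(578275 + (y*(-116))*80) - 396586 = (578275 + (59*(-116))*80) - 396586 = (578275 - 6844*80) - 396586 = (578275 - 547520) - 396586 = 30755 - 396586 = -365831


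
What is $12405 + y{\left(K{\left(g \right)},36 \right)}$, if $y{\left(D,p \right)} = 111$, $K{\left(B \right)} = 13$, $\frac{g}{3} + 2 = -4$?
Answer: $12516$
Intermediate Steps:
$g = -18$ ($g = -6 + 3 \left(-4\right) = -6 - 12 = -18$)
$12405 + y{\left(K{\left(g \right)},36 \right)} = 12405 + 111 = 12516$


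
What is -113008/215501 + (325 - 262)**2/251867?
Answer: -358541071/704903771 ≈ -0.50864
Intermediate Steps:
-113008/215501 + (325 - 262)**2/251867 = -113008*1/215501 + 63**2*(1/251867) = -113008/215501 + 3969*(1/251867) = -113008/215501 + 567/35981 = -358541071/704903771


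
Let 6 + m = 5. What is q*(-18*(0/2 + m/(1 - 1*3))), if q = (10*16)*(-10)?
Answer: 14400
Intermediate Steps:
m = -1 (m = -6 + 5 = -1)
q = -1600 (q = 160*(-10) = -1600)
q*(-18*(0/2 + m/(1 - 1*3))) = -(-28800)*(0/2 - 1/(1 - 1*3)) = -(-28800)*(0*(½) - 1/(1 - 3)) = -(-28800)*(0 - 1/(-2)) = -(-28800)*(0 - 1*(-½)) = -(-28800)*(0 + ½) = -(-28800)/2 = -1600*(-9) = 14400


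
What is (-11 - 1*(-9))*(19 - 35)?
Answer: 32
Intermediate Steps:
(-11 - 1*(-9))*(19 - 35) = (-11 + 9)*(-16) = -2*(-16) = 32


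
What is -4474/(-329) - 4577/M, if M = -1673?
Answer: 1284405/78631 ≈ 16.335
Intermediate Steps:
-4474/(-329) - 4577/M = -4474/(-329) - 4577/(-1673) = -4474*(-1/329) - 4577*(-1/1673) = 4474/329 + 4577/1673 = 1284405/78631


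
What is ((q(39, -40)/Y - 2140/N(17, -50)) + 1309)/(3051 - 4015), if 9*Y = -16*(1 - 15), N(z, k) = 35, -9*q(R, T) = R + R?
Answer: -139721/107968 ≈ -1.2941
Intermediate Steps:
q(R, T) = -2*R/9 (q(R, T) = -(R + R)/9 = -2*R/9)
Y = 224/9 (Y = (-16*(1 - 15))/9 = (-16*(-14))/9 = (⅑)*224 = 224/9 ≈ 24.889)
((q(39, -40)/Y - 2140/N(17, -50)) + 1309)/(3051 - 4015) = (((-2/9*39)/(224/9) - 2140/35) + 1309)/(3051 - 4015) = ((-26/3*9/224 - 2140*1/35) + 1309)/(-964) = ((-39/112 - 428/7) + 1309)*(-1/964) = (-6887/112 + 1309)*(-1/964) = (139721/112)*(-1/964) = -139721/107968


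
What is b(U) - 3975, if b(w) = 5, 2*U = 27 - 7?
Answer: -3970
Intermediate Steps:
U = 10 (U = (27 - 7)/2 = (1/2)*20 = 10)
b(U) - 3975 = 5 - 3975 = -3970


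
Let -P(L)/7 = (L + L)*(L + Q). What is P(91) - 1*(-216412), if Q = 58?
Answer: 26586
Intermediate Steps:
P(L) = -14*L*(58 + L) (P(L) = -7*(L + L)*(L + 58) = -7*2*L*(58 + L) = -14*L*(58 + L))
P(91) - 1*(-216412) = -14*91*(58 + 91) - 1*(-216412) = -14*91*149 + 216412 = -189826 + 216412 = 26586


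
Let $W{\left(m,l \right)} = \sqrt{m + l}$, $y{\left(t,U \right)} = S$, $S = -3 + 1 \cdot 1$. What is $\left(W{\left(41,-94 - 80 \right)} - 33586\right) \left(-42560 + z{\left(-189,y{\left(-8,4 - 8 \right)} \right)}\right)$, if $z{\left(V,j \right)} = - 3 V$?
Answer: $1410376898 - 41993 i \sqrt{133} \approx 1.4104 \cdot 10^{9} - 4.8429 \cdot 10^{5} i$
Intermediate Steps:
$S = -2$ ($S = -3 + 1 = -2$)
$y{\left(t,U \right)} = -2$
$W{\left(m,l \right)} = \sqrt{l + m}$
$\left(W{\left(41,-94 - 80 \right)} - 33586\right) \left(-42560 + z{\left(-189,y{\left(-8,4 - 8 \right)} \right)}\right) = \left(\sqrt{\left(-94 - 80\right) + 41} - 33586\right) \left(-42560 - -567\right) = \left(\sqrt{-174 + 41} - 33586\right) \left(-42560 + 567\right) = \left(\sqrt{-133} - 33586\right) \left(-41993\right) = \left(i \sqrt{133} - 33586\right) \left(-41993\right) = \left(-33586 + i \sqrt{133}\right) \left(-41993\right) = 1410376898 - 41993 i \sqrt{133}$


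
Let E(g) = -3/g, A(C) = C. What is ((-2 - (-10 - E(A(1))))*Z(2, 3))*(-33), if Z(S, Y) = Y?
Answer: -495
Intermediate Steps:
((-2 - (-10 - E(A(1))))*Z(2, 3))*(-33) = ((-2 - (-10 - (-3)/1))*3)*(-33) = ((-2 - (-10 - (-3)))*3)*(-33) = ((-2 - (-10 - 1*(-3)))*3)*(-33) = ((-2 - (-10 + 3))*3)*(-33) = ((-2 - 1*(-7))*3)*(-33) = ((-2 + 7)*3)*(-33) = (5*3)*(-33) = 15*(-33) = -495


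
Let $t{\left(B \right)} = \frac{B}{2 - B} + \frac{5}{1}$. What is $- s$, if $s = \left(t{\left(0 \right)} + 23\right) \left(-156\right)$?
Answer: $4368$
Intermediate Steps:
$t{\left(B \right)} = 5 + \frac{B}{2 - B}$ ($t{\left(B \right)} = \frac{B}{2 - B} + 5 \cdot 1 = \frac{B}{2 - B} + 5 = 5 + \frac{B}{2 - B}$)
$s = -4368$ ($s = \left(\frac{2 \left(-5 + 2 \cdot 0\right)}{-2 + 0} + 23\right) \left(-156\right) = \left(\frac{2 \left(-5 + 0\right)}{-2} + 23\right) \left(-156\right) = \left(2 \left(- \frac{1}{2}\right) \left(-5\right) + 23\right) \left(-156\right) = \left(5 + 23\right) \left(-156\right) = 28 \left(-156\right) = -4368$)
$- s = \left(-1\right) \left(-4368\right) = 4368$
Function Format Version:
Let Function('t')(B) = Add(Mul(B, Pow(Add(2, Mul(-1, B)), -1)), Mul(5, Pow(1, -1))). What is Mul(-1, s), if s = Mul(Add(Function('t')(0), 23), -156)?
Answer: 4368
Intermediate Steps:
Function('t')(B) = Add(5, Mul(B, Pow(Add(2, Mul(-1, B)), -1))) (Function('t')(B) = Add(Mul(B, Pow(Add(2, Mul(-1, B)), -1)), Mul(5, 1)) = Add(Mul(B, Pow(Add(2, Mul(-1, B)), -1)), 5) = Add(5, Mul(B, Pow(Add(2, Mul(-1, B)), -1))))
s = -4368 (s = Mul(Add(Mul(2, Pow(Add(-2, 0), -1), Add(-5, Mul(2, 0))), 23), -156) = Mul(Add(Mul(2, Pow(-2, -1), Add(-5, 0)), 23), -156) = Mul(Add(Mul(2, Rational(-1, 2), -5), 23), -156) = Mul(Add(5, 23), -156) = Mul(28, -156) = -4368)
Mul(-1, s) = Mul(-1, -4368) = 4368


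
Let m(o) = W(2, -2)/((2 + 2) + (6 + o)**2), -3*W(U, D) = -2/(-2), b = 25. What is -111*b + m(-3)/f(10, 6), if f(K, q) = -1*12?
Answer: -1298699/468 ≈ -2775.0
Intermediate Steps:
f(K, q) = -12
W(U, D) = -1/3 (W(U, D) = -(-2)/(3*(-2)) = -(-2)*(-1)/(3*2) = -1/3*1 = -1/3)
m(o) = -1/(3*(4 + (6 + o)**2)) (m(o) = -1/(3*((2 + 2) + (6 + o)**2)) = -1/(3*(4 + (6 + o)**2)))
-111*b + m(-3)/f(10, 6) = -111*25 - 1/(12 + 3*(6 - 3)**2)/(-12) = -2775 - 1/(12 + 3*3**2)*(-1/12) = -2775 - 1/(12 + 3*9)*(-1/12) = -2775 - 1/(12 + 27)*(-1/12) = -2775 - 1/39*(-1/12) = -2775 + 1/468 = -1298699/468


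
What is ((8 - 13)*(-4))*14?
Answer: 280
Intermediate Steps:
((8 - 13)*(-4))*14 = -5*(-4)*14 = 20*14 = 280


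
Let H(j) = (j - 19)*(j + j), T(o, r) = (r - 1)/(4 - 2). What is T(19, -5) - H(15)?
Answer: 117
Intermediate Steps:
T(o, r) = -½ + r/2 (T(o, r) = (-1 + r)/2 = (-1 + r)*(½) = -½ + r/2)
H(j) = 2*j*(-19 + j) (H(j) = (-19 + j)*(2*j) = 2*j*(-19 + j))
T(19, -5) - H(15) = (-½ + (½)*(-5)) - 2*15*(-19 + 15) = (-½ - 5/2) - 2*15*(-4) = -3 - 1*(-120) = -3 + 120 = 117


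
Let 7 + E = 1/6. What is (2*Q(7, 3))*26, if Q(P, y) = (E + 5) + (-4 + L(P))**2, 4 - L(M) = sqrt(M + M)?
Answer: 1898/3 ≈ 632.67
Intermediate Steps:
L(M) = 4 - sqrt(2)*sqrt(M) (L(M) = 4 - sqrt(M + M) = 4 - sqrt(2*M) = 4 - sqrt(2)*sqrt(M))
E = -41/6 (E = -7 + 1/6 = -41/6 ≈ -6.8333)
Q(P, y) = -11/6 + 2*P (Q(P, y) = (-41/6 + 5) + (-4 + (4 - sqrt(2)*sqrt(P)))**2 = -11/6 + (-sqrt(2)*sqrt(P))**2 = -11/6 + 2*P)
(2*Q(7, 3))*26 = (2*(-11/6 + 2*7))*26 = (2*(-11/6 + 14))*26 = (2*(73/6))*26 = (73/3)*26 = 1898/3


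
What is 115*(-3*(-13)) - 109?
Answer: 4376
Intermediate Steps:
115*(-3*(-13)) - 109 = 115*39 - 109 = 4485 - 109 = 4376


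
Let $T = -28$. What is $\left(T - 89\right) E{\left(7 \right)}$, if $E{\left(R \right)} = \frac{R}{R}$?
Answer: $-117$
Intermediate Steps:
$E{\left(R \right)} = 1$
$\left(T - 89\right) E{\left(7 \right)} = \left(-28 - 89\right) 1 = \left(-117\right) 1 = -117$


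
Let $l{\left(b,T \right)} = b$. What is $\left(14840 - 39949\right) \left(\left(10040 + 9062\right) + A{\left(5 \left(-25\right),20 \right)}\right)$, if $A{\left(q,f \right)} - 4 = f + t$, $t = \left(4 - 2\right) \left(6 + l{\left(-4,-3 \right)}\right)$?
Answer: $-480335170$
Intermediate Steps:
$t = 4$ ($t = \left(4 - 2\right) \left(6 - 4\right) = 2 \cdot 2 = 4$)
$A{\left(q,f \right)} = 8 + f$ ($A{\left(q,f \right)} = 4 + \left(f + 4\right) = 4 + \left(4 + f\right) = 8 + f$)
$\left(14840 - 39949\right) \left(\left(10040 + 9062\right) + A{\left(5 \left(-25\right),20 \right)}\right) = \left(14840 - 39949\right) \left(\left(10040 + 9062\right) + \left(8 + 20\right)\right) = - 25109 \left(19102 + 28\right) = \left(-25109\right) 19130 = -480335170$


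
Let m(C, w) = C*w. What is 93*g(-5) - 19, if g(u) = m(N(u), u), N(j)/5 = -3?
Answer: 6956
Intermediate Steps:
N(j) = -15 (N(j) = 5*(-3) = -15)
g(u) = -15*u
93*g(-5) - 19 = 93*(-15*(-5)) - 19 = 93*75 - 19 = 6975 - 19 = 6956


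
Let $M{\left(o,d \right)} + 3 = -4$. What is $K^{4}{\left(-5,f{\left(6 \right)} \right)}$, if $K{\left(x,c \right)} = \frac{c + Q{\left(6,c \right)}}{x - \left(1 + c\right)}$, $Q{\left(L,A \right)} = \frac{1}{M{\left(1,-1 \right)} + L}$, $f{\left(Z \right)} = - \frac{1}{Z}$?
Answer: $\frac{1}{625} \approx 0.0016$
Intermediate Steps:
$M{\left(o,d \right)} = -7$ ($M{\left(o,d \right)} = -3 - 4 = -7$)
$Q{\left(L,A \right)} = \frac{1}{-7 + L}$
$K{\left(x,c \right)} = \frac{-1 + c}{-1 + x - c}$ ($K{\left(x,c \right)} = \frac{c + \frac{1}{-7 + 6}}{x - \left(1 + c\right)} = \frac{c + \frac{1}{-1}}{-1 + x - c} = \frac{c - 1}{-1 + x - c} = \frac{-1 + c}{-1 + x - c}$)
$K^{4}{\left(-5,f{\left(6 \right)} \right)} = \left(\frac{1 - - \frac{1}{6}}{1 - \frac{1}{6} - -5}\right)^{4} = \left(\frac{1 - \left(-1\right) \frac{1}{6}}{1 - \frac{1}{6} + 5}\right)^{4} = \left(\frac{1 - - \frac{1}{6}}{1 - \frac{1}{6} + 5}\right)^{4} = \left(\frac{1 + \frac{1}{6}}{\frac{35}{6}}\right)^{4} = \left(\frac{6}{35} \cdot \frac{7}{6}\right)^{4} = \left(\frac{1}{5}\right)^{4} = \frac{1}{625}$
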